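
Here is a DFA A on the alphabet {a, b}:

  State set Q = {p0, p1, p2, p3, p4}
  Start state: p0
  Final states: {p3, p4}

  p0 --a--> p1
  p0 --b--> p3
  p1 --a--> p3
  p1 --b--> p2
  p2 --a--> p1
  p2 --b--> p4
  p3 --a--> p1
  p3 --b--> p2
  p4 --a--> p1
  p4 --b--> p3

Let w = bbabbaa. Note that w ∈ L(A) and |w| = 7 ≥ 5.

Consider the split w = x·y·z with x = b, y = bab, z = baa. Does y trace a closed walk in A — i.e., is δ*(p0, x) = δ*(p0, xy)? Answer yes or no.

no

State sequence: p0 -b-> p3 -b-> p2 -a-> p1 -b-> p2

After x (step 1): p3. After xy (step 4): p2.
They differ (p3 ≠ p2), so y is not a cycle from the state after x; this split is not the one the pumping-lemma construction produces, and pumping y need not keep the string in L(A).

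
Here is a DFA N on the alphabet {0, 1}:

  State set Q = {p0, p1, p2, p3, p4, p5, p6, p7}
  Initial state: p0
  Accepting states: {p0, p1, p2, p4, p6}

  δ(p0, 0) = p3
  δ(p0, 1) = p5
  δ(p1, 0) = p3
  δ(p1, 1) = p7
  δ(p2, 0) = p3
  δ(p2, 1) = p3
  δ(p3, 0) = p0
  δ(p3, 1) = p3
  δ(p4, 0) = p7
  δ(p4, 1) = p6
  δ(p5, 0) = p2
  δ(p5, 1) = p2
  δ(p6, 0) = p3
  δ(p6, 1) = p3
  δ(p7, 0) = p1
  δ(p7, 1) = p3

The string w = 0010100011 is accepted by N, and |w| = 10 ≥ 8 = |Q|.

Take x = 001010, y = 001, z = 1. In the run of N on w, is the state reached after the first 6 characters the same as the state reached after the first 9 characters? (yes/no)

no

Run of N on the first 9 characters of w = 0 0 1 0 1 0 0 0 1:
  step 0: p0  (start)
  step 1: p3  (read 0: p0→p3)
  step 2: p0  (read 0: p3→p0)
  step 3: p5  (read 1: p0→p5)
  step 4: p2  (read 0: p5→p2)
  step 5: p3  (read 1: p2→p3)
  step 6: p0  (read 0: p3→p0)
  step 7: p3  (read 0: p0→p3)
  step 8: p0  (read 0: p3→p0)
  step 9: p5  (read 1: p0→p5)

After x (step 6): p0. After xy (step 9): p5.
They differ (p0 ≠ p5), so y is not a cycle from the state after x; this split is not the one the pumping-lemma construction produces, and pumping y need not keep the string in L(N).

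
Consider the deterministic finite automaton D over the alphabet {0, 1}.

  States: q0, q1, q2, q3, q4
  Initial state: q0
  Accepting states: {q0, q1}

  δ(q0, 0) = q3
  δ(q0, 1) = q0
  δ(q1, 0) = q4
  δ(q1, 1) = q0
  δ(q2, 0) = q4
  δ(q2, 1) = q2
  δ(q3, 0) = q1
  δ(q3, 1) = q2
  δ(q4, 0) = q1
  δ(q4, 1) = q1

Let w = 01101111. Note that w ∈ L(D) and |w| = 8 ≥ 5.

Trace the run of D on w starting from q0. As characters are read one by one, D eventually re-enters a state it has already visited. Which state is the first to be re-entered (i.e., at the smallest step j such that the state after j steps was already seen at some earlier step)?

q2

Run of D on w = 0 1 1 0 1 1 1 1:
  step 0: q0  (start)
  step 1: q3  (read 0: q0→q3)
  step 2: q2  (read 1: q3→q2)
  step 3: q2  (read 1: q2→q2)   ← first repeat (q2 seen earlier)
  step 4: q4  (read 0: q2→q4)
  step 5: q1  (read 1: q4→q1)
  step 6: q0  (read 1: q1→q0)
  step 7: q0  (read 1: q0→q0)
  step 8: q0  (read 1: q0→q0)

The earliest repeat is at step j = 3: D is in q2, which it already visited at step i = 2.
Since D has 5 states, any run of length ≥ 5 visits 5+1 states, so by pigeonhole some state repeats within the first 5 steps — that repeat gives the pumpable loop.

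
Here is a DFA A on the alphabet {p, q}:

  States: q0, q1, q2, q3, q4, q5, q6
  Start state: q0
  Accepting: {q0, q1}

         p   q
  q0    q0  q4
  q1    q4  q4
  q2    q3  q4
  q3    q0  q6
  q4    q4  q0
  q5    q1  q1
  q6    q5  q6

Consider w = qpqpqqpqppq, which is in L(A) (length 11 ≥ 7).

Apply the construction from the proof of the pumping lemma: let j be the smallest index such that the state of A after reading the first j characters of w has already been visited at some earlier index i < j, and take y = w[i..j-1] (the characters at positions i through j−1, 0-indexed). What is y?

State sequence: q0 -q-> q4 -p-> q4 -q-> q0 -p-> q0 -q-> q4 -q-> q0 -p-> q0 -q-> q4 -p-> q4 -p-> q4 -q-> q0
First repeat at step 2: q4 was already visited.

So i = 1, j = 2, giving x = w[0:1] = q, y = w[1:2] = p, z = w[2:11] = qpqqpqppq.
Check: |xy| = 2 ≤ 7 and |y| = 1 ≥ 1. Reading y takes A from q4 back to q4, so every xyⁱz is accepted.

p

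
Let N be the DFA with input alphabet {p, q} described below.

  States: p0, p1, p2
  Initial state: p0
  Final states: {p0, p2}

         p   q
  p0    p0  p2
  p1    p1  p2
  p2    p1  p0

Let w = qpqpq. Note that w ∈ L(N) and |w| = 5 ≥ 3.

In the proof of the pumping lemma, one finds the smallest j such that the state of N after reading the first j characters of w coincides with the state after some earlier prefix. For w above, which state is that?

p2

State sequence: p0 -q-> p2 -p-> p1 -q-> p2 -p-> p1 -q-> p2
First repeat at step 3: p2 was already visited.

The earliest repeat is at step j = 3: N is in p2, which it already visited at step i = 1.
Since N has 3 states, any run of length ≥ 3 visits 3+1 states, so by pigeonhole some state repeats within the first 3 steps — that repeat gives the pumpable loop.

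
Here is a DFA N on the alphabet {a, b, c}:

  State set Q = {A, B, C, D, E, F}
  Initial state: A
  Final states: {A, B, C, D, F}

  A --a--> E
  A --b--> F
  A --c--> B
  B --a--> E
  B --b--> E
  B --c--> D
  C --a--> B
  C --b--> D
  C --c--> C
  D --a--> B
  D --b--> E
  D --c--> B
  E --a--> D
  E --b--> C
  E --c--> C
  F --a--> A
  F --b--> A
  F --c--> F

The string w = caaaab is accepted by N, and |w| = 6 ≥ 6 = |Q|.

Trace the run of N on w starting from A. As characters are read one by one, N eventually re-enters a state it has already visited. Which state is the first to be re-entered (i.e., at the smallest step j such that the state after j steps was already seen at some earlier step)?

State sequence: A -c-> B -a-> E -a-> D -a-> B -a-> E -b-> C
First repeat at step 4: B was already visited.

The earliest repeat is at step j = 4: N is in B, which it already visited at step i = 1.
Pumping length from the standard proof: p = 6 (the number of states). The repeated state found above gives |xy| = j ≤ 6 and |y| = j − i ≥ 1.

B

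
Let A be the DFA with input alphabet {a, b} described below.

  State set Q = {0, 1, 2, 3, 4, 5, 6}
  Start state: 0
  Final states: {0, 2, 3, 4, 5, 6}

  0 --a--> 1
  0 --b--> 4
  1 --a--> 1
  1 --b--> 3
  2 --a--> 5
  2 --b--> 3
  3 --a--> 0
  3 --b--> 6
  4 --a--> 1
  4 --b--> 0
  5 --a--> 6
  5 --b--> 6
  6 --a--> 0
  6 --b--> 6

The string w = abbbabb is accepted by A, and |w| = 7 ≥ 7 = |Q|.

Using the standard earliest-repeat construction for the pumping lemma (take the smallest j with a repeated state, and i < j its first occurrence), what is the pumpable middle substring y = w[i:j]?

b

State sequence: 0 -a-> 1 -b-> 3 -b-> 6 -b-> 6 -a-> 0 -b-> 4 -b-> 0
First repeat at step 4: 6 was already visited.

So i = 3, j = 4, giving x = w[0:3] = abb, y = w[3:4] = b, z = w[4:7] = abb.
Check: |xy| = 4 ≤ 7 and |y| = 1 ≥ 1. Reading y takes A from 6 back to 6, so every xyⁱz is accepted.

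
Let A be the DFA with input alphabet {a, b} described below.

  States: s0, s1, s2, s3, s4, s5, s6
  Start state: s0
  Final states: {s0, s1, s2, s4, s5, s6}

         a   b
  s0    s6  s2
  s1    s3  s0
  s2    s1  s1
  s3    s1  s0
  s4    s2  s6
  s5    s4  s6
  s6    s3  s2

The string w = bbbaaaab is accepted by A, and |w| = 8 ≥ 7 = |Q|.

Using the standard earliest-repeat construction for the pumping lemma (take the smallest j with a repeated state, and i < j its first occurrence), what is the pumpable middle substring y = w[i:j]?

State sequence: s0 -b-> s2 -b-> s1 -b-> s0 -a-> s6 -a-> s3 -a-> s1 -a-> s3 -b-> s0
First repeat at step 3: s0 was already visited.

So i = 0, j = 3, giving x = w[0:0] = ε, y = w[0:3] = bbb, z = w[3:8] = aaaab.
Check: |xy| = 3 ≤ 7 and |y| = 3 ≥ 1. Reading y takes A from s0 back to s0, so every xyⁱz is accepted.
With |Q| = 7, pigeonhole forces a state repeat no later than step 7; the substring read between the first and second visits to that state can be pumped.

bbb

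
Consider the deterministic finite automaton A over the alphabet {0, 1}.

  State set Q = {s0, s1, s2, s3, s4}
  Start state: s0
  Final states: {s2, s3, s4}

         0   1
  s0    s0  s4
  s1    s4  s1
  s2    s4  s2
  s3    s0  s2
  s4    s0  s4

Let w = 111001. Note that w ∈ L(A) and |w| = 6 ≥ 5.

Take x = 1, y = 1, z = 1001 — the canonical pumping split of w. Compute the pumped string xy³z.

xy^3z = 1·1·1·1·1001 = 11111001.
Reading y = 1 takes A from s4 back to s4, so after x·y·y·y the machine is still in s4, and z then leads to the accepting state s4. Hence 11111001 ∈ L(A).

11111001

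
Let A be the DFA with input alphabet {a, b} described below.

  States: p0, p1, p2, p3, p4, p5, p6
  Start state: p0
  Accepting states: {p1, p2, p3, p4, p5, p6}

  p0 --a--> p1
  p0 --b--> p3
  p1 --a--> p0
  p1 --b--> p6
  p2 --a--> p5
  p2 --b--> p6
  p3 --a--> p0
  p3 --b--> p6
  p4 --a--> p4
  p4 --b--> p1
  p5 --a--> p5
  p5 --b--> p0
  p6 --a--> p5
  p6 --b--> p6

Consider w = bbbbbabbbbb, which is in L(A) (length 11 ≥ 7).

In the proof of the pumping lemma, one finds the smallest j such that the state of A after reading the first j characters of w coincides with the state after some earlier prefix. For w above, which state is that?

p6

Run of A on w = b b b b b a b b b b b:
  step 0: p0  (start)
  step 1: p3  (read b: p0→p3)
  step 2: p6  (read b: p3→p6)
  step 3: p6  (read b: p6→p6)   ← first repeat (p6 seen earlier)
  step 4: p6  (read b: p6→p6)
  step 5: p6  (read b: p6→p6)
  step 6: p5  (read a: p6→p5)
  step 7: p0  (read b: p5→p0)
  step 8: p3  (read b: p0→p3)
  step 9: p6  (read b: p3→p6)
  step 10: p6  (read b: p6→p6)
  step 11: p6  (read b: p6→p6)

The earliest repeat is at step j = 3: A is in p6, which it already visited at step i = 2.
With |Q| = 7, pigeonhole forces a state repeat no later than step 7; the substring read between the first and second visits to that state can be pumped.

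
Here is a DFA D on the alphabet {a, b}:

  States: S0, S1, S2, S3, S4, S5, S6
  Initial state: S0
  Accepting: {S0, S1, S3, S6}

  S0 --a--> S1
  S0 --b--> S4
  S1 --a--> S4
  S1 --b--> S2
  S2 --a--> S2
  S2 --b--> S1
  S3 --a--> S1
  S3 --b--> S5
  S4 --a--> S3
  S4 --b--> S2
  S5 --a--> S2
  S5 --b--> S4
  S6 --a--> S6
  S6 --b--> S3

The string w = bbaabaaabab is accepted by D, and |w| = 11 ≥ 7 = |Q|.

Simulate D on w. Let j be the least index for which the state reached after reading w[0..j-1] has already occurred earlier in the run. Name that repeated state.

State sequence: S0 -b-> S4 -b-> S2 -a-> S2 -a-> S2 -b-> S1 -a-> S4 -a-> S3 -a-> S1 -b-> S2 -a-> S2 -b-> S1
First repeat at step 3: S2 was already visited.

The earliest repeat is at step j = 3: D is in S2, which it already visited at step i = 2.

S2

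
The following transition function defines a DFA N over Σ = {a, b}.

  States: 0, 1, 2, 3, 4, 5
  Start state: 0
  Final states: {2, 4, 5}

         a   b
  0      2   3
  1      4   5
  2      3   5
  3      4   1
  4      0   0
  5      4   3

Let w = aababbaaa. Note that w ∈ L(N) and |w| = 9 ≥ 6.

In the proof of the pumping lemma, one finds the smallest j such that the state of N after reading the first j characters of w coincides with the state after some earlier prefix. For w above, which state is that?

0

Run of N on w = a a b a b b a a a:
  step 0: 0  (start)
  step 1: 2  (read a: 0→2)
  step 2: 3  (read a: 2→3)
  step 3: 1  (read b: 3→1)
  step 4: 4  (read a: 1→4)
  step 5: 0  (read b: 4→0)   ← first repeat (0 seen earlier)
  step 6: 3  (read b: 0→3)
  step 7: 4  (read a: 3→4)
  step 8: 0  (read a: 4→0)
  step 9: 2  (read a: 0→2)

The earliest repeat is at step j = 5: N is in 0, which it already visited at step i = 0.
Pumping length from the standard proof: p = 6 (the number of states). The repeated state found above gives |xy| = j ≤ 6 and |y| = j − i ≥ 1.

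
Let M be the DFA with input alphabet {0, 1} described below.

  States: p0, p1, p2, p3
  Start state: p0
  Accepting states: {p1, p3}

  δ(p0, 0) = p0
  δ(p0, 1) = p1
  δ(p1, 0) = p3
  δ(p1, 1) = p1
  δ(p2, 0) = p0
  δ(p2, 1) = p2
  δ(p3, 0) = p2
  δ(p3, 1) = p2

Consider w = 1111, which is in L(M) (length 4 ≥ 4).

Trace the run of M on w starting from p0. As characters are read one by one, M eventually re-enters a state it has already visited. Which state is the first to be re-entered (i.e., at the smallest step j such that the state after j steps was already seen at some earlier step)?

p1

State sequence: p0 -1-> p1 -1-> p1 -1-> p1 -1-> p1
First repeat at step 2: p1 was already visited.

The earliest repeat is at step j = 2: M is in p1, which it already visited at step i = 1.
Since M has 4 states, any run of length ≥ 4 visits 4+1 states, so by pigeonhole some state repeats within the first 4 steps — that repeat gives the pumpable loop.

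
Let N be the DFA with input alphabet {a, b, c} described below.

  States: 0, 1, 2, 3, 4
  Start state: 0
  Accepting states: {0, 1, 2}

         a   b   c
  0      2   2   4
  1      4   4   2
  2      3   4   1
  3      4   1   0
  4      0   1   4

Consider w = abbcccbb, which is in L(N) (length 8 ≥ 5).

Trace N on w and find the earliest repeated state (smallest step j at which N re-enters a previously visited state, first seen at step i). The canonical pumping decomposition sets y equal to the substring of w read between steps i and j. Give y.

bbc

State sequence: 0 -a-> 2 -b-> 4 -b-> 1 -c-> 2 -c-> 1 -c-> 2 -b-> 4 -b-> 1
First repeat at step 4: 2 was already visited.

So i = 1, j = 4, giving x = w[0:1] = a, y = w[1:4] = bbc, z = w[4:8] = ccbb.
Check: |xy| = 4 ≤ 5 and |y| = 3 ≥ 1. Reading y takes N from 2 back to 2, so every xyⁱz is accepted.
The DFA has 5 states, so the proof of the pumping lemma guarantees a repeated state among the first 5+1 visited; the segment between the two visits is the pumpable y.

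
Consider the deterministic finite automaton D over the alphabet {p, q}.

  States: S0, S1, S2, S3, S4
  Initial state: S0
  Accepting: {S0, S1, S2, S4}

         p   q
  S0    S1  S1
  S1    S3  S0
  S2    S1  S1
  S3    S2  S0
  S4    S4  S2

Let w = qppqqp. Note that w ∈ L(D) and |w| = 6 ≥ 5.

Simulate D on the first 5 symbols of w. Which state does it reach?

S0

State sequence: S0 -q-> S1 -p-> S3 -p-> S2 -q-> S1 -q-> S0

After reading 5 characters, D is in state S0.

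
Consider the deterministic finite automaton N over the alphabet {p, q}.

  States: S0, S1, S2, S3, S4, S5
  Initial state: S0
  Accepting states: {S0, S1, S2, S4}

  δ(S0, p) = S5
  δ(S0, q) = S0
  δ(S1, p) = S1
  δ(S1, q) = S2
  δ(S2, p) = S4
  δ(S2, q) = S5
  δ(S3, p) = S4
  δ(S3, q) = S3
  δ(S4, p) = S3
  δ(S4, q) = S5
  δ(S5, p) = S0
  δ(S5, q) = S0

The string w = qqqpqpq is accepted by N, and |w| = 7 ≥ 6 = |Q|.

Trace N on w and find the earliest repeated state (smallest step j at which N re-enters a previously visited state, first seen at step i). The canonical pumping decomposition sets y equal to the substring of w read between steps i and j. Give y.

State sequence: S0 -q-> S0 -q-> S0 -q-> S0 -p-> S5 -q-> S0 -p-> S5 -q-> S0
First repeat at step 1: S0 was already visited.

So i = 0, j = 1, giving x = w[0:0] = ε, y = w[0:1] = q, z = w[1:7] = qqpqpq.
Check: |xy| = 1 ≤ 6 and |y| = 1 ≥ 1. Reading y takes N from S0 back to S0, so every xyⁱz is accepted.
Pumping length from the standard proof: p = 6 (the number of states). The repeated state found above gives |xy| = j ≤ 6 and |y| = j − i ≥ 1.

q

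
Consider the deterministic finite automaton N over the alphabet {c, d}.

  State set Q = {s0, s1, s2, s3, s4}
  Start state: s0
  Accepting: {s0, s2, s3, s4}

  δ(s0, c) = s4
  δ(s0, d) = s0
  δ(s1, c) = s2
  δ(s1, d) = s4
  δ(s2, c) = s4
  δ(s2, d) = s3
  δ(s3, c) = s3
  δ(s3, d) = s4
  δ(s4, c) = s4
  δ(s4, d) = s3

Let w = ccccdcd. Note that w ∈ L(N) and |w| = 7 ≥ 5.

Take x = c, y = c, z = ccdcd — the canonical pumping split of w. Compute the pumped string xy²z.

xy^2z = c·c·c·ccdcd = cccccdcd.
Reading y = c takes N from s4 back to s4, so after x·y·y the machine is still in s4, and z then leads to the accepting state s4. Hence cccccdcd ∈ L(N).

cccccdcd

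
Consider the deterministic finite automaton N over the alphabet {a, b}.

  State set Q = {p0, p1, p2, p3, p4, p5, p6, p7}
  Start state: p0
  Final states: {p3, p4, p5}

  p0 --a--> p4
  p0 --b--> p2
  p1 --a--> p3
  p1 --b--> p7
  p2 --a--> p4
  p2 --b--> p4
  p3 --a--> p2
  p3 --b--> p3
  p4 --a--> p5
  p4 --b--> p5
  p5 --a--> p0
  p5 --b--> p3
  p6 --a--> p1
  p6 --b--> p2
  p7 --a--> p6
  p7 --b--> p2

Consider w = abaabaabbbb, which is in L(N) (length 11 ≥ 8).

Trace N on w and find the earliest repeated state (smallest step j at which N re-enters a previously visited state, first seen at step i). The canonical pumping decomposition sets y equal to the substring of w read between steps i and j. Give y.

Run of N on w = a b a a b a a b b b b:
  step 0: p0  (start)
  step 1: p4  (read a: p0→p4)
  step 2: p5  (read b: p4→p5)
  step 3: p0  (read a: p5→p0)   ← first repeat (p0 seen earlier)
  step 4: p4  (read a: p0→p4)
  step 5: p5  (read b: p4→p5)
  step 6: p0  (read a: p5→p0)
  step 7: p4  (read a: p0→p4)
  step 8: p5  (read b: p4→p5)
  step 9: p3  (read b: p5→p3)
  step 10: p3  (read b: p3→p3)
  step 11: p3  (read b: p3→p3)

So i = 0, j = 3, giving x = w[0:0] = ε, y = w[0:3] = aba, z = w[3:11] = abaabbbb.
Check: |xy| = 3 ≤ 8 and |y| = 3 ≥ 1. Reading y takes N from p0 back to p0, so every xyⁱz is accepted.
Since N has 8 states, any run of length ≥ 8 visits 8+1 states, so by pigeonhole some state repeats within the first 8 steps — that repeat gives the pumpable loop.

aba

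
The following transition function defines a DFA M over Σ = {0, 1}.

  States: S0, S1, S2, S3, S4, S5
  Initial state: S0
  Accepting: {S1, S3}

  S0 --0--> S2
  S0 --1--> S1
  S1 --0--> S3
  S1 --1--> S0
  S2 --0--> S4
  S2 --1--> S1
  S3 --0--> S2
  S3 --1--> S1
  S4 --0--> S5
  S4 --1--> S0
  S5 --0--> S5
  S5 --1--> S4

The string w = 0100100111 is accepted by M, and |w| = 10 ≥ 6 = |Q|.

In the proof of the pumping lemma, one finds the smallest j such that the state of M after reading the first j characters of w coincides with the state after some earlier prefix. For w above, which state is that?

S2

State sequence: S0 -0-> S2 -1-> S1 -0-> S3 -0-> S2 -1-> S1 -0-> S3 -0-> S2 -1-> S1 -1-> S0 -1-> S1
First repeat at step 4: S2 was already visited.

The earliest repeat is at step j = 4: M is in S2, which it already visited at step i = 1.
Since M has 6 states, any run of length ≥ 6 visits 6+1 states, so by pigeonhole some state repeats within the first 6 steps — that repeat gives the pumpable loop.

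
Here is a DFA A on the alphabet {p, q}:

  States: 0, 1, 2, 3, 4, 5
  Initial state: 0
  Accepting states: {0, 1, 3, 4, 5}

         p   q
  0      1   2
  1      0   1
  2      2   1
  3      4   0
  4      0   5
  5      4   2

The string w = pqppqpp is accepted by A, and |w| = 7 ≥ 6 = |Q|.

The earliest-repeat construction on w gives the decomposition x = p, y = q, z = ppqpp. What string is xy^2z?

pqqppqpp

xy^2z = p·q·q·ppqpp = pqqppqpp.
Reading y = q takes A from 1 back to 1, so after x·y·y the machine is still in 1, and z then leads to the accepting state 1. Hence pqqppqpp ∈ L(A).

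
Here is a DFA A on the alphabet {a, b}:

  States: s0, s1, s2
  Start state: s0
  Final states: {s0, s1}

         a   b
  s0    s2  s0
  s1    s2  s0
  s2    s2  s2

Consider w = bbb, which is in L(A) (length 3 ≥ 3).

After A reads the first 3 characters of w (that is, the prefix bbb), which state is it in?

Run of A on the first 3 characters of w = b b b:
  step 0: s0  (start)
  step 1: s0  (read b: s0→s0)
  step 2: s0  (read b: s0→s0)
  step 3: s0  (read b: s0→s0)

After reading 3 characters, A is in state s0.

s0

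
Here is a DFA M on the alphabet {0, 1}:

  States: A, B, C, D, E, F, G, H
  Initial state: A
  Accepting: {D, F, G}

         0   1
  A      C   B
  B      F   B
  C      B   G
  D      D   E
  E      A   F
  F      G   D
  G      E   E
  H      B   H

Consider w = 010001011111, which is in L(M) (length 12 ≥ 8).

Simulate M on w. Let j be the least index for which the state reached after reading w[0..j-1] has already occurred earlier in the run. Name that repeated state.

A

State sequence: A -0-> C -1-> G -0-> E -0-> A -0-> C -1-> G -0-> E -1-> F -1-> D -1-> E -1-> F -1-> D
First repeat at step 4: A was already visited.

The earliest repeat is at step j = 4: M is in A, which it already visited at step i = 0.
With |Q| = 8, pigeonhole forces a state repeat no later than step 8; the substring read between the first and second visits to that state can be pumped.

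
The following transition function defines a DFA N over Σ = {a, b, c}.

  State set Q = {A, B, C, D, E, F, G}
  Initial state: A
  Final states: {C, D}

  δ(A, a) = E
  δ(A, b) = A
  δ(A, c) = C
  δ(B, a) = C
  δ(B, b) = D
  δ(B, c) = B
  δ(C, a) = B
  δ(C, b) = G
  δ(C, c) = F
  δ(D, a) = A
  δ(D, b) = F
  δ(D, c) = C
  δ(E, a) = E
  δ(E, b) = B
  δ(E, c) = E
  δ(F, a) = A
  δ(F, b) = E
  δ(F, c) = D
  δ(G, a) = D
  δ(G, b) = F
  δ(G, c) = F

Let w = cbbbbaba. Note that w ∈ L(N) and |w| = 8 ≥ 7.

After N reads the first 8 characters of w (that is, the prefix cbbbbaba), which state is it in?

State sequence: A -c-> C -b-> G -b-> F -b-> E -b-> B -a-> C -b-> G -a-> D

After reading 8 characters, N is in state D.
(This kind of state-tracing is the core of the pumping-lemma construction: with 7 states, pigeonhole forces a repeat within the first 7 steps.)

D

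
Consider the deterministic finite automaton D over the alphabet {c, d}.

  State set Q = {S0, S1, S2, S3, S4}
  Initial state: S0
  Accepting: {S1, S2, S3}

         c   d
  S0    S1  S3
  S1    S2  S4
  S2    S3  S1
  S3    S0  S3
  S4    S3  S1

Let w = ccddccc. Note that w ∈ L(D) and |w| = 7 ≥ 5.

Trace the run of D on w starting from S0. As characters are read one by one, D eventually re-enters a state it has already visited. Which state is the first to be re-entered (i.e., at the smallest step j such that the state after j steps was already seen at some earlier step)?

State sequence: S0 -c-> S1 -c-> S2 -d-> S1 -d-> S4 -c-> S3 -c-> S0 -c-> S1
First repeat at step 3: S1 was already visited.

The earliest repeat is at step j = 3: D is in S1, which it already visited at step i = 1.
The DFA has 5 states, so the proof of the pumping lemma guarantees a repeated state among the first 5+1 visited; the segment between the two visits is the pumpable y.

S1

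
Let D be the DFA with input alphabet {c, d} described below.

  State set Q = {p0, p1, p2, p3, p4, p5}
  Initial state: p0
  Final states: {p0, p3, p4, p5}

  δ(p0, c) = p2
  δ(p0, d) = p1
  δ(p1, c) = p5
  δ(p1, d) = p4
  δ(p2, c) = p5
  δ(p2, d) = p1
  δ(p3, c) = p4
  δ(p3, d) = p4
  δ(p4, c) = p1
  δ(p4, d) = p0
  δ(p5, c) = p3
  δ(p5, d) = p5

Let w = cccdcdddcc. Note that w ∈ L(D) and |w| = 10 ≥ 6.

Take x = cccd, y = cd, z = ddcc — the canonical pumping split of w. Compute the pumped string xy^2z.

xy^2z = cccd·cd·cd·ddcc = cccdcdcdddcc.
Reading y = cd takes D from p4 back to p4, so after x·y·y the machine is still in p4, and z then leads to the accepting state p3. Hence cccdcdcdddcc ∈ L(D).

cccdcdcdddcc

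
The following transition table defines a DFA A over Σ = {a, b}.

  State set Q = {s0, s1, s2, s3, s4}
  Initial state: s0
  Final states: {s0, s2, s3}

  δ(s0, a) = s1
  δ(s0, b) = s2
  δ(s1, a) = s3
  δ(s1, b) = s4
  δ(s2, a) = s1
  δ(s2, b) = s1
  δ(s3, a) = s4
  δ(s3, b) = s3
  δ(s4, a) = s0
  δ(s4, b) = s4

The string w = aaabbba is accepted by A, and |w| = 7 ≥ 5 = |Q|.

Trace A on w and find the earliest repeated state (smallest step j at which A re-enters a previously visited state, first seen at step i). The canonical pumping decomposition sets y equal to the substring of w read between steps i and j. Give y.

State sequence: s0 -a-> s1 -a-> s3 -a-> s4 -b-> s4 -b-> s4 -b-> s4 -a-> s0
First repeat at step 4: s4 was already visited.

So i = 3, j = 4, giving x = w[0:3] = aaa, y = w[3:4] = b, z = w[4:7] = bba.
Check: |xy| = 4 ≤ 5 and |y| = 1 ≥ 1. Reading y takes A from s4 back to s4, so every xyⁱz is accepted.
With |Q| = 5, pigeonhole forces a state repeat no later than step 5; the substring read between the first and second visits to that state can be pumped.

b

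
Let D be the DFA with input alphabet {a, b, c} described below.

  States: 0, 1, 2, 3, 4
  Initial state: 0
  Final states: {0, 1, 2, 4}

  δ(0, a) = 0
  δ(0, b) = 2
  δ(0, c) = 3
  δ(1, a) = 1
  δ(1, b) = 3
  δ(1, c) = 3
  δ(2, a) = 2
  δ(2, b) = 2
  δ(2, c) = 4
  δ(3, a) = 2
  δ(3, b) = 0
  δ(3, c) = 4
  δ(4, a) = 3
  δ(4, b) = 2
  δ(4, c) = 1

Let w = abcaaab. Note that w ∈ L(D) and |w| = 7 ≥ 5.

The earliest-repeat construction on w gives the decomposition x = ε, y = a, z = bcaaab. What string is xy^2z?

xy^2z = ε·a·a·bcaaab = aabcaaab.
Reading y = a takes D from 0 back to 0, so after x·y·y the machine is still in 0, and z then leads to the accepting state 2. Hence aabcaaab ∈ L(D).

aabcaaab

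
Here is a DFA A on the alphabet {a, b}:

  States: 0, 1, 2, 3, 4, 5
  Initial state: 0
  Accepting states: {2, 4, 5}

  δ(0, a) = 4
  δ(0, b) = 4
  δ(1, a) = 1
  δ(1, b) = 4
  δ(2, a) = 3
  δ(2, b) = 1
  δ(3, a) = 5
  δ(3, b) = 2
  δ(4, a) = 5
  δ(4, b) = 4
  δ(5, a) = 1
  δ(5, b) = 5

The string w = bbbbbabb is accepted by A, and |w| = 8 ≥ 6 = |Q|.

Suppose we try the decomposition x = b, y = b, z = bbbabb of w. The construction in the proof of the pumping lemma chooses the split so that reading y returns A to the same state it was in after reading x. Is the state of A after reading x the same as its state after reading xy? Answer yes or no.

yes

Run of A on the first 2 characters of w = b b:
  step 0: 0  (start)
  step 1: 4  (read b: 0→4)
  step 2: 4  (read b: 4→4)

After x (step 1): 4. After xy (step 2): 4.
They match, so y = b drives A around a cycle from 4 back to itself; pumping y any number of times keeps A in 4 before reading z, and xyⁱz ∈ L(A) for every i ≥ 0.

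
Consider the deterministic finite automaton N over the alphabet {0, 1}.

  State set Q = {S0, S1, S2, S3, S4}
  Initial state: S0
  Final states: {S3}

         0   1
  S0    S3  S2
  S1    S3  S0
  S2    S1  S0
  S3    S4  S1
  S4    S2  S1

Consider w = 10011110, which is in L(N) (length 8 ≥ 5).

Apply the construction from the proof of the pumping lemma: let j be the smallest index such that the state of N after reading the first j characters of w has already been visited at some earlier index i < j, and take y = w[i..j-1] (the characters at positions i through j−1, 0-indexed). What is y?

01

Run of N on w = 1 0 0 1 1 1 1 0:
  step 0: S0  (start)
  step 1: S2  (read 1: S0→S2)
  step 2: S1  (read 0: S2→S1)
  step 3: S3  (read 0: S1→S3)
  step 4: S1  (read 1: S3→S1)   ← first repeat (S1 seen earlier)
  step 5: S0  (read 1: S1→S0)
  step 6: S2  (read 1: S0→S2)
  step 7: S0  (read 1: S2→S0)
  step 8: S3  (read 0: S0→S3)

So i = 2, j = 4, giving x = w[0:2] = 10, y = w[2:4] = 01, z = w[4:8] = 1110.
Check: |xy| = 4 ≤ 5 and |y| = 2 ≥ 1. Reading y takes N from S1 back to S1, so every xyⁱz is accepted.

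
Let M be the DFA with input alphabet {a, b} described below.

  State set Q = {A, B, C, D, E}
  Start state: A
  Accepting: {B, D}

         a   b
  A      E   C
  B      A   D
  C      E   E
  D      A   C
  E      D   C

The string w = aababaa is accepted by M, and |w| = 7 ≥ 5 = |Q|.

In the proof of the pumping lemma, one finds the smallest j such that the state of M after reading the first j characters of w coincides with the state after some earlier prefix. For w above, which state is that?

E

Run of M on w = a a b a b a a:
  step 0: A  (start)
  step 1: E  (read a: A→E)
  step 2: D  (read a: E→D)
  step 3: C  (read b: D→C)
  step 4: E  (read a: C→E)   ← first repeat (E seen earlier)
  step 5: C  (read b: E→C)
  step 6: E  (read a: C→E)
  step 7: D  (read a: E→D)

The earliest repeat is at step j = 4: M is in E, which it already visited at step i = 1.
The DFA has 5 states, so the proof of the pumping lemma guarantees a repeated state among the first 5+1 visited; the segment between the two visits is the pumpable y.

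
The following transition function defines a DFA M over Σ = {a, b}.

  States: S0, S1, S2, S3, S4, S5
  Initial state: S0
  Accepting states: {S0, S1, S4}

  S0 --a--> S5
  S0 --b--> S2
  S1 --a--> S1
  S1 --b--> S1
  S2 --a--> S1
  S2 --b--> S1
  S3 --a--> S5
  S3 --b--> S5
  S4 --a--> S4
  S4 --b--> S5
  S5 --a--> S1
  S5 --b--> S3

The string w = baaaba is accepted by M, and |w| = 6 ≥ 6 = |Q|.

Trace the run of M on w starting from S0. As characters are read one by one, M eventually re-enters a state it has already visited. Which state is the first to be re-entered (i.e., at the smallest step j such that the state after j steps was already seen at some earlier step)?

S1

Run of M on w = b a a a b a:
  step 0: S0  (start)
  step 1: S2  (read b: S0→S2)
  step 2: S1  (read a: S2→S1)
  step 3: S1  (read a: S1→S1)   ← first repeat (S1 seen earlier)
  step 4: S1  (read a: S1→S1)
  step 5: S1  (read b: S1→S1)
  step 6: S1  (read a: S1→S1)

The earliest repeat is at step j = 3: M is in S1, which it already visited at step i = 2.
The DFA has 6 states, so the proof of the pumping lemma guarantees a repeated state among the first 6+1 visited; the segment between the two visits is the pumpable y.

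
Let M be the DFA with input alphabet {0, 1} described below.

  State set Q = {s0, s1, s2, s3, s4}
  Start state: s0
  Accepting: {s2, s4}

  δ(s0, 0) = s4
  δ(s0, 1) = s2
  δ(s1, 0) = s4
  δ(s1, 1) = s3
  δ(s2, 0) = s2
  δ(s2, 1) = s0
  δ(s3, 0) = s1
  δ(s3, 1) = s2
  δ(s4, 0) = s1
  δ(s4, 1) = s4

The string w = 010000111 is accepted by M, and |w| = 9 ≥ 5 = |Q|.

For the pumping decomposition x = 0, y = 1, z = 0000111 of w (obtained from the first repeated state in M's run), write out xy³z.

xy^3z = 0·1·1·1·0000111 = 01110000111.
Reading y = 1 takes M from s4 back to s4, so after x·y·y·y the machine is still in s4, and z then leads to the accepting state s4. Hence 01110000111 ∈ L(M).

01110000111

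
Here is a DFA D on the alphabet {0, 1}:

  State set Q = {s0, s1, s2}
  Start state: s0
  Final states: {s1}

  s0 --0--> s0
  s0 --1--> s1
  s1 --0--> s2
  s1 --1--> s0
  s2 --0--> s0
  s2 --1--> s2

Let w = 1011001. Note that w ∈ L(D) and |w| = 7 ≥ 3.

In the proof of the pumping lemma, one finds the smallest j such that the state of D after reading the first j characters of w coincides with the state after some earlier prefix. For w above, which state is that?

Run of D on w = 1 0 1 1 0 0 1:
  step 0: s0  (start)
  step 1: s1  (read 1: s0→s1)
  step 2: s2  (read 0: s1→s2)
  step 3: s2  (read 1: s2→s2)   ← first repeat (s2 seen earlier)
  step 4: s2  (read 1: s2→s2)
  step 5: s0  (read 0: s2→s0)
  step 6: s0  (read 0: s0→s0)
  step 7: s1  (read 1: s0→s1)

The earliest repeat is at step j = 3: D is in s2, which it already visited at step i = 2.

s2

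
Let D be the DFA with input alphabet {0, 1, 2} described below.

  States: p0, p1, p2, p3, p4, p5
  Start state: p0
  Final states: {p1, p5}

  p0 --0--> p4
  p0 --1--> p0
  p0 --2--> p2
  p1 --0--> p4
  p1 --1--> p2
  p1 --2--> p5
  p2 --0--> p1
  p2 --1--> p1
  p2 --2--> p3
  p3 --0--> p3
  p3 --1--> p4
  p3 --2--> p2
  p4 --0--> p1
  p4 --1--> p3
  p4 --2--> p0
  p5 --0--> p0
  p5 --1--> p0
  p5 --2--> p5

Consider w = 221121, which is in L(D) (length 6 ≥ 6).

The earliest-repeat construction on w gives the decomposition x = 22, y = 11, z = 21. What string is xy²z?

xy^2z = 22·11·11·21 = 22111121.
Reading y = 11 takes D from p3 back to p3, so after x·y·y the machine is still in p3, and z then leads to the accepting state p1. Hence 22111121 ∈ L(D).

22111121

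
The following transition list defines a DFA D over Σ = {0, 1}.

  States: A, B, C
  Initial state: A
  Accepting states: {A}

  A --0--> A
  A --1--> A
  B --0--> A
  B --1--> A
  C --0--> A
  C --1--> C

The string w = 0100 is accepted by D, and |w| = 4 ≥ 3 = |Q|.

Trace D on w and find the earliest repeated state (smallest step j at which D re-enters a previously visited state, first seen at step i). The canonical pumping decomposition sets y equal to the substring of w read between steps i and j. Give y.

0

Run of D on w = 0 1 0 0:
  step 0: A  (start)
  step 1: A  (read 0: A→A)   ← first repeat (A seen earlier)
  step 2: A  (read 1: A→A)
  step 3: A  (read 0: A→A)
  step 4: A  (read 0: A→A)

So i = 0, j = 1, giving x = w[0:0] = ε, y = w[0:1] = 0, z = w[1:4] = 100.
Check: |xy| = 1 ≤ 3 and |y| = 1 ≥ 1. Reading y takes D from A back to A, so every xyⁱz is accepted.
Since D has 3 states, any run of length ≥ 3 visits 3+1 states, so by pigeonhole some state repeats within the first 3 steps — that repeat gives the pumpable loop.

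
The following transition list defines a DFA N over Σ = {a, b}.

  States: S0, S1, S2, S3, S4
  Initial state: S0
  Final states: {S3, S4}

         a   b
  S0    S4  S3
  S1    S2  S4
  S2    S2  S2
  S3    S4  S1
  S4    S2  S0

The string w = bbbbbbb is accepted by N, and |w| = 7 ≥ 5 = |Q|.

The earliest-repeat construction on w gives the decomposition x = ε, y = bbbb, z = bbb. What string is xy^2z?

bbbbbbbbbbb

xy^2z = ε·bbbb·bbbb·bbb = bbbbbbbbbbb.
Reading y = bbbb takes N from S0 back to S0, so after x·y·y the machine is still in S0, and z then leads to the accepting state S4. Hence bbbbbbbbbbb ∈ L(N).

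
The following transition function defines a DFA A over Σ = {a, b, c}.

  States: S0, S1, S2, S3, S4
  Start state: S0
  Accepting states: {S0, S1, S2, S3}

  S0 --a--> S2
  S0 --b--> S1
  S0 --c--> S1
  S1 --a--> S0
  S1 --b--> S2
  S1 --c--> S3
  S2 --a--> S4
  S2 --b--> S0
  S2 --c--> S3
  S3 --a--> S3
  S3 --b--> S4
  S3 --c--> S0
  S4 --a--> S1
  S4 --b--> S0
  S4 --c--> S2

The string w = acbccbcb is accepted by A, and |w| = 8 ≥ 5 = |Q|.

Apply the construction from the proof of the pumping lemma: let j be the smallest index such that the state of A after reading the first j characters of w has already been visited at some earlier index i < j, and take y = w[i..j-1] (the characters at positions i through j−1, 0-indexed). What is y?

State sequence: S0 -a-> S2 -c-> S3 -b-> S4 -c-> S2 -c-> S3 -b-> S4 -c-> S2 -b-> S0
First repeat at step 4: S2 was already visited.

So i = 1, j = 4, giving x = w[0:1] = a, y = w[1:4] = cbc, z = w[4:8] = cbcb.
Check: |xy| = 4 ≤ 5 and |y| = 3 ≥ 1. Reading y takes A from S2 back to S2, so every xyⁱz is accepted.
Pumping length from the standard proof: p = 5 (the number of states). The repeated state found above gives |xy| = j ≤ 5 and |y| = j − i ≥ 1.

cbc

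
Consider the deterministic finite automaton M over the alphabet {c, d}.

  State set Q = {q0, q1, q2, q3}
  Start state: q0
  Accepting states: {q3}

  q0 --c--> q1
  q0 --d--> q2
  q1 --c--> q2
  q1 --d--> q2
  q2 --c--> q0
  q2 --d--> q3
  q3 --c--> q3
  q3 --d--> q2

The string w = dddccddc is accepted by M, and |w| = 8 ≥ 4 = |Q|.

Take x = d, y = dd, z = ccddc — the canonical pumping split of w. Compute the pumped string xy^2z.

xy^2z = d·dd·dd·ccddc = dddddccddc.
Reading y = dd takes M from q2 back to q2, so after x·y·y the machine is still in q2, and z then leads to the accepting state q3. Hence dddddccddc ∈ L(M).

dddddccddc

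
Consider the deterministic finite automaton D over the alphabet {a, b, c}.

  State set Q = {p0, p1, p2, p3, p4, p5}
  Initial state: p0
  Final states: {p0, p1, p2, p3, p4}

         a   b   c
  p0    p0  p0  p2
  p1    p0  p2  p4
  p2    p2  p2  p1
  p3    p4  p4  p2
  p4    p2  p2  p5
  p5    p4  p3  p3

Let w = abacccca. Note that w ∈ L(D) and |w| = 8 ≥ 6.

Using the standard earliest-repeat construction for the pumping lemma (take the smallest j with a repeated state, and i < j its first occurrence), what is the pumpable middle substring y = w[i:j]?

State sequence: p0 -a-> p0 -b-> p0 -a-> p0 -c-> p2 -c-> p1 -c-> p4 -c-> p5 -a-> p4
First repeat at step 1: p0 was already visited.

So i = 0, j = 1, giving x = w[0:0] = ε, y = w[0:1] = a, z = w[1:8] = bacccca.
Check: |xy| = 1 ≤ 6 and |y| = 1 ≥ 1. Reading y takes D from p0 back to p0, so every xyⁱz is accepted.

a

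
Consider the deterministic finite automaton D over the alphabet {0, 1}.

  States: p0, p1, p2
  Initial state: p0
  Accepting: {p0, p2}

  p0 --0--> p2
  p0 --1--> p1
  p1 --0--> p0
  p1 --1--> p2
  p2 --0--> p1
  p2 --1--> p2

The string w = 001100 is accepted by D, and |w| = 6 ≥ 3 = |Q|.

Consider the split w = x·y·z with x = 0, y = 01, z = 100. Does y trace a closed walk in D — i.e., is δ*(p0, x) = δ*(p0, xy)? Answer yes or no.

yes

Run of D on the first 3 characters of w = 0 0 1:
  step 0: p0  (start)
  step 1: p2  (read 0: p0→p2)
  step 2: p1  (read 0: p2→p1)
  step 3: p2  (read 1: p1→p2)

After x (step 1): p2. After xy (step 3): p2.
They match, so y = 01 drives D around a cycle from p2 back to itself; pumping y any number of times keeps D in p2 before reading z, and xyⁱz ∈ L(D) for every i ≥ 0.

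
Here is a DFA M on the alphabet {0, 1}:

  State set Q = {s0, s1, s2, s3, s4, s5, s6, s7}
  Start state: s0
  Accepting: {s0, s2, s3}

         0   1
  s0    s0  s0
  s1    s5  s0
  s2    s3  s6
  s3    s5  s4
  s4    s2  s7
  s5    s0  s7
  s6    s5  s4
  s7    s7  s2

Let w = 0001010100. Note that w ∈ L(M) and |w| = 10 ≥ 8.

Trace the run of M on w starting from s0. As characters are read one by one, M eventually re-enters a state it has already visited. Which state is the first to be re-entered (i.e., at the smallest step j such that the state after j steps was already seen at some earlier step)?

s0

Run of M on w = 0 0 0 1 0 1 0 1 0 0:
  step 0: s0  (start)
  step 1: s0  (read 0: s0→s0)   ← first repeat (s0 seen earlier)
  step 2: s0  (read 0: s0→s0)
  step 3: s0  (read 0: s0→s0)
  step 4: s0  (read 1: s0→s0)
  step 5: s0  (read 0: s0→s0)
  step 6: s0  (read 1: s0→s0)
  step 7: s0  (read 0: s0→s0)
  step 8: s0  (read 1: s0→s0)
  step 9: s0  (read 0: s0→s0)
  step 10: s0  (read 0: s0→s0)

The earliest repeat is at step j = 1: M is in s0, which it already visited at step i = 0.
Pumping length from the standard proof: p = 8 (the number of states). The repeated state found above gives |xy| = j ≤ 8 and |y| = j − i ≥ 1.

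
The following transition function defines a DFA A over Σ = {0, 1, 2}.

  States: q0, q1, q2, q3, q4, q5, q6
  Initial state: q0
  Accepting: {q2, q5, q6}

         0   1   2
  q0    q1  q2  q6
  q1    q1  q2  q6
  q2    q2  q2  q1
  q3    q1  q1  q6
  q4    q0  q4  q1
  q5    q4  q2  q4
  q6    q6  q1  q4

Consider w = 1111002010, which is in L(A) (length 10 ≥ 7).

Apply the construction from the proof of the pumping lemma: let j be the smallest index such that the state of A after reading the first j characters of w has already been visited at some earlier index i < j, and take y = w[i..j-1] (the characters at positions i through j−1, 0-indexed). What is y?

Run of A on w = 1 1 1 1 0 0 2 0 1 0:
  step 0: q0  (start)
  step 1: q2  (read 1: q0→q2)
  step 2: q2  (read 1: q2→q2)   ← first repeat (q2 seen earlier)
  step 3: q2  (read 1: q2→q2)
  step 4: q2  (read 1: q2→q2)
  step 5: q2  (read 0: q2→q2)
  step 6: q2  (read 0: q2→q2)
  step 7: q1  (read 2: q2→q1)
  step 8: q1  (read 0: q1→q1)
  step 9: q2  (read 1: q1→q2)
  step 10: q2  (read 0: q2→q2)

So i = 1, j = 2, giving x = w[0:1] = 1, y = w[1:2] = 1, z = w[2:10] = 11002010.
Check: |xy| = 2 ≤ 7 and |y| = 1 ≥ 1. Reading y takes A from q2 back to q2, so every xyⁱz is accepted.
Since A has 7 states, any run of length ≥ 7 visits 7+1 states, so by pigeonhole some state repeats within the first 7 steps — that repeat gives the pumpable loop.

1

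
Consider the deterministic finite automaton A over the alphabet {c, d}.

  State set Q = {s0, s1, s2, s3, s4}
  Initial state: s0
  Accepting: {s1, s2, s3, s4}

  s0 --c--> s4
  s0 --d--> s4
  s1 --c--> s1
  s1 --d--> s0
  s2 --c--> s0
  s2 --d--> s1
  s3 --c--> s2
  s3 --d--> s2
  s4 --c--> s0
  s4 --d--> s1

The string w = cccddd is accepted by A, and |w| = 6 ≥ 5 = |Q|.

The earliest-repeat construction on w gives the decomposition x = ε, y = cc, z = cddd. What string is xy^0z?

cddd

xy⁰z = xz = ε·cddd = cddd.
Reading y = cc takes A from s0 back to s0, so after x the machine is still in s0, and z then leads to the accepting state s4. Hence cddd ∈ L(A).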